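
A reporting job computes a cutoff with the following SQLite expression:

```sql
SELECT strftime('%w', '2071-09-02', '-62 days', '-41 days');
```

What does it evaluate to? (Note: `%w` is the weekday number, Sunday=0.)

5

First apply '-62 days', '-41 days': 2071-09-02 → 2071-05-22.
2071-05-22 is a Friday; with Sunday=0 that is 5.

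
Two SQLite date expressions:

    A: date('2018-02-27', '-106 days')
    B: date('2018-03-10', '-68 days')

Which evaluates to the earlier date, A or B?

A

A = 2017-11-13.
B = 2018-01-01.
A is earlier.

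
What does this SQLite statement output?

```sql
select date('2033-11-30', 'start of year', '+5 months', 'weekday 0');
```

2033-06-05

`start of year` rewinds 2033-11-30 to 2033-01-01.
Adding +5 months to 2033-01-01 gives 2033-06-01.
`weekday 0` advances to the next Sunday; 2033-06-01 is a Wednesday, so it moves forward to 2033-06-05.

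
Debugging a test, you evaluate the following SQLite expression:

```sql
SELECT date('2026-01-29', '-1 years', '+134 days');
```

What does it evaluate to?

2025-06-12

Adding -1 year to 2026-01-29 gives 2025-01-29.
Applying '+134 days' to 2025-01-29: counting 134 days forward gives 2025-06-12.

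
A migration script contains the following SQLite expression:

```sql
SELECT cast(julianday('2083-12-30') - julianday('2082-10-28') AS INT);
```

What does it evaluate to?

428

3 days remain in October 2082 after the 28th (31 − 28).
Full months from November 2082 through November 2083 contribute their day counts.
Then 30 days into December 2083.
Total: 3 + 30 + 31 + 31 + 28 + 31 + 30 + 31 + 30 + 31 + 31 + 30 + 31 + 30 + 30 = 428.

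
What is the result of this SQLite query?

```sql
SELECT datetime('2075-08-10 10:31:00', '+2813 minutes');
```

2813 minutes = 46h 53m; +2813 minutes from 2075-08-10 10:31:00 is 2075-08-12 09:24:00 (crosses midnight).

2075-08-12 09:24:00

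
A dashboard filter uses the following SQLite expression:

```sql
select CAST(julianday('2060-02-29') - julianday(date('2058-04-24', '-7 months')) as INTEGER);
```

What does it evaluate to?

888

Adding -7 months to 2058-04-24 gives 2057-09-24.
6 days remain in September 2057 after the 24th (30 − 24).
Full months from October 2057 through January 2060 contribute their day counts.
Then 29 days into February 2060.
Total: 6 + 31 + 30 + 31 + 31 + 28 + 31 + 30 + 31 + 30 + 31 + 31 + 30 + 31 + 30 + 31 + 31 + 28 + 31 + 30 + 31 + 30 + 31 + 31 + 30 + 31 + 30 + 31 + 31 + 29 = 888.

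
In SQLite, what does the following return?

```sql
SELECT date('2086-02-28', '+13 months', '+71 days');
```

2087-06-07

Adding +13 months to 2086-02-28 gives 2087-03-28.
Applying '+71 days' to 2087-03-28: counting 71 days forward gives 2087-06-07.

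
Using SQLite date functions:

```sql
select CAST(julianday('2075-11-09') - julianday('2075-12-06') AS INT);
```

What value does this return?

-27

21 days remain in November 2075 after the 9th (30 − 9).
Then 6 days into December 2075.
Total: 21 + 6 = 27.
The subtraction is earlier − later, so the result is −27 → -27.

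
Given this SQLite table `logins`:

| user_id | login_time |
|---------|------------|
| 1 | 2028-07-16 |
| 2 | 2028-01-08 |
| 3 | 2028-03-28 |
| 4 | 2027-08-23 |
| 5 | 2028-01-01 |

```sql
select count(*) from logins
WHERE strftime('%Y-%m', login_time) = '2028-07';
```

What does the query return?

Rows with year-month 2028-07: 2028-07-16 → 1.

1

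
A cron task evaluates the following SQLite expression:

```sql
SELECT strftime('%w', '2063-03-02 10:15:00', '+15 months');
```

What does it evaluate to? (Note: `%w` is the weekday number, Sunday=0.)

1

First apply '+15 months': 2063-03-02 10:15:00 → 2064-06-02 10:15:00.
2064-06-02 is a Monday; with Sunday=0 that is 1.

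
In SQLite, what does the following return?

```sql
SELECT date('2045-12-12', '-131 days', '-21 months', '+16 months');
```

Applying '-131 days' to 2045-12-12: counting 131 days back gives 2045-08-03.
Adding -21 months to 2045-08-03 gives 2043-11-03.
Adding +16 months to 2043-11-03 gives 2045-03-03.

2045-03-03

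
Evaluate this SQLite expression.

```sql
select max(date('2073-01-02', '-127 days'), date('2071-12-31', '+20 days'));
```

2072-08-28

date('2073-01-02', '-127 days') → 2072-08-28.
date('2071-12-31', '+20 days') → 2072-01-20.
Later of the two is 2072-08-28.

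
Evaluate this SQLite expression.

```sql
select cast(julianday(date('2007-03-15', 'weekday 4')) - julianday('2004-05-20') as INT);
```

`weekday 4` advances to the next Thursday; 2007-03-15 is already a Thursday, so it stays at 2007-03-15.
11 days remain in May 2004 after the 20th (31 − 20).
Full months from June 2004 through February 2007 contribute their day counts.
Then 15 days into March 2007.
Total: 11 + 30 + 31 + 31 + 30 + 31 + 30 + 31 + 31 + 28 + 31 + 30 + 31 + 30 + 31 + 31 + 30 + 31 + 30 + 31 + 31 + 28 + 31 + 30 + 31 + 30 + 31 + 31 + 30 + 31 + 30 + 31 + 31 + 28 + 15 = 1029.

1029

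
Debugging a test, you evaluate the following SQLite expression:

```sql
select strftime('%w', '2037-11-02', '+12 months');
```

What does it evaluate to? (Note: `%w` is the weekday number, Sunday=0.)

2

First apply '+12 months': 2037-11-02 → 2038-11-02.
2038-11-02 is a Tuesday; with Sunday=0 that is 2.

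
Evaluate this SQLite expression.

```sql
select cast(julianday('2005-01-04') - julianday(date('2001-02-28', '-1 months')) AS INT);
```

1437

Adding -1 month to 2001-02-28 gives 2001-01-28.
3 days remain in January 2001 after the 28th (31 − 28).
Full months from February 2001 through December 2004 contribute their day counts.
Then 4 days into January 2005.
Total: 3 + 28 + 31 + 30 + 31 + 30 + 31 + 31 + 30 + 31 + 30 + 31 + 31 + 28 + 31 + 30 + 31 + 30 + 31 + 31 + 30 + 31 + 30 + 31 + 31 + 28 + 31 + 30 + 31 + 30 + 31 + 31 + 30 + 31 + 30 + 31 + 31 + 29 + 31 + 30 + 31 + 30 + 31 + 31 + 30 + 31 + 30 + 31 + 4 = 1437.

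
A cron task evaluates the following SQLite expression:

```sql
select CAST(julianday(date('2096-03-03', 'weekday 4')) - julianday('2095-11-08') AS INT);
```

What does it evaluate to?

121

`weekday 4` advances to the next Thursday; 2096-03-03 is a Saturday, so it moves forward to 2096-03-08.
22 days remain in November 2095 after the 8th (30 − 8).
December 2095: 31 days.
January 2096: 31 days.
February 2096: 29 days (leap year).
Then 8 days into March 2096.
Total: 22 + 31 + 31 + 29 + 8 = 121.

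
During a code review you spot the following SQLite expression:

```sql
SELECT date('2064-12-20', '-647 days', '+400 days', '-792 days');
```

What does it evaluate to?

Applying '-647 days' to 2064-12-20: counting 647 days back gives 2063-03-14.
Applying '+400 days' to 2063-03-14: counting 400 days forward gives 2064-04-17.
Applying '-792 days' to 2064-04-17: counting 792 days back gives 2062-02-15.

2062-02-15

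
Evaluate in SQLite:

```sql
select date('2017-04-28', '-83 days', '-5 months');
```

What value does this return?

Applying '-83 days' to 2017-04-28: counting 83 days back gives 2017-02-04.
Adding -5 months to 2017-02-04 gives 2016-09-04.

2016-09-04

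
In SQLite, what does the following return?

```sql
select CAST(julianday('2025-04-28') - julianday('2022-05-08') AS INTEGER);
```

23 days remain in May 2022 after the 8th (31 − 8).
Full months from June 2022 through March 2025 contribute their day counts.
Then 28 days into April 2025.
Total: 23 + 30 + 31 + 31 + 30 + 31 + 30 + 31 + 31 + 28 + 31 + 30 + 31 + 30 + 31 + 31 + 30 + 31 + 30 + 31 + 31 + 29 + 31 + 30 + 31 + 30 + 31 + 31 + 30 + 31 + 30 + 31 + 31 + 28 + 31 + 28 = 1086.

1086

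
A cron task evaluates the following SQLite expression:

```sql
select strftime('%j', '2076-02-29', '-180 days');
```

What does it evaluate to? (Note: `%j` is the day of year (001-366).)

First apply '-180 days': 2076-02-29 → 2075-09-02.
Day-of-year for 2075-09-02: days since 2075-01-01 inclusive = 245, zero-padded to 245.

245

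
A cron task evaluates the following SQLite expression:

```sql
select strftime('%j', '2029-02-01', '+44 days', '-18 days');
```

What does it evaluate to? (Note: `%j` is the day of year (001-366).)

058

First apply '+44 days', '-18 days': 2029-02-01 → 2029-02-27.
Day-of-year for 2029-02-27: days since 2029-01-01 inclusive = 58, zero-padded to 058.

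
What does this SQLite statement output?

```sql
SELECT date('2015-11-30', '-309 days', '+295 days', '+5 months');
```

Applying '-309 days' to 2015-11-30: counting 309 days back gives 2015-01-25.
Applying '+295 days' to 2015-01-25: counting 295 days forward gives 2015-11-16.
Adding +5 months to 2015-11-16 gives 2016-04-16.

2016-04-16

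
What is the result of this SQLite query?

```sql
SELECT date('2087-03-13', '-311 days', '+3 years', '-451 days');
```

Applying '-311 days' to 2087-03-13: counting 311 days back gives 2086-05-06.
Adding +3 years to 2086-05-06 gives 2089-05-06.
Applying '-451 days' to 2089-05-06: counting 451 days back gives 2088-02-10.

2088-02-10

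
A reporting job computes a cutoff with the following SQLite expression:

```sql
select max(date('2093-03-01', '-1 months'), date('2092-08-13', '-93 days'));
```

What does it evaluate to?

date('2093-03-01', '-1 months') → 2093-02-01.
date('2092-08-13', '-93 days') → 2092-05-12.
Later of the two is 2093-02-01.

2093-02-01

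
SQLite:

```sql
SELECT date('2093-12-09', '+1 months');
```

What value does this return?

Adding +1 month to 2093-12-09 gives 2094-01-09.

2094-01-09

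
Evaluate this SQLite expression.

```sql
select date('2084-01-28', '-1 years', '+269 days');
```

Adding -1 year to 2084-01-28 gives 2083-01-28.
Applying '+269 days' to 2083-01-28: counting 269 days forward gives 2083-10-24.

2083-10-24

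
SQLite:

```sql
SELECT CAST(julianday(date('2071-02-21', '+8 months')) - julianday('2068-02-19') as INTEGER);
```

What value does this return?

Adding +8 months to 2071-02-21 gives 2071-10-21.
10 days remain in February 2068 after the 19th (29 − 19).
Full months from March 2068 through September 2071 contribute their day counts.
Then 21 days into October 2071.
Total: 10 + 31 + 30 + 31 + 30 + 31 + 31 + 30 + 31 + 30 + 31 + 31 + 28 + 31 + 30 + 31 + 30 + 31 + 31 + 30 + 31 + 30 + 31 + 31 + 28 + 31 + 30 + 31 + 30 + 31 + 31 + 30 + 31 + 30 + 31 + 31 + 28 + 31 + 30 + 31 + 30 + 31 + 31 + 30 + 21 = 1340.

1340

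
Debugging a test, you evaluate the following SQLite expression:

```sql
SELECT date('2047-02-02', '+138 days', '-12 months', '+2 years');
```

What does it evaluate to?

Applying '+138 days' to 2047-02-02: counting 138 days forward gives 2047-06-20.
Adding -12 months to 2047-06-20 gives 2046-06-20.
Adding +2 years to 2046-06-20 gives 2048-06-20.

2048-06-20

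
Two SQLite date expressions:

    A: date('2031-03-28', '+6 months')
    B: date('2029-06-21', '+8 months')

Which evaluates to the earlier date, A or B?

B

A = 2031-09-28.
B = 2030-02-21.
B is earlier.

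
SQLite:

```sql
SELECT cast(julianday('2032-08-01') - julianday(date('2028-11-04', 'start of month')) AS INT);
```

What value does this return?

`start of month` rewinds 2028-11-04 to 2028-11-01.
29 days remain in November 2028 after the 1st (30 − 1).
Full months from December 2028 through July 2032 contribute their day counts.
Then 1 day into August 2032.
Total: 29 + 31 + 31 + 28 + 31 + 30 + 31 + 30 + 31 + 31 + 30 + 31 + 30 + 31 + 31 + 28 + 31 + 30 + 31 + 30 + 31 + 31 + 30 + 31 + 30 + 31 + 31 + 28 + 31 + 30 + 31 + 30 + 31 + 31 + 30 + 31 + 30 + 31 + 31 + 29 + 31 + 30 + 31 + 30 + 31 + 1 = 1369.

1369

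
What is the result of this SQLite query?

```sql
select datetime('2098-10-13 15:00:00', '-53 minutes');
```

2098-10-13 14:07:00

-53 minutes from 2098-10-13 15:00:00 is 2098-10-13 14:07:00.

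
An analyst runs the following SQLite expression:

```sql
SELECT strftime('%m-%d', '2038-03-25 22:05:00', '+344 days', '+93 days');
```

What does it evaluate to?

06-05

First apply '+344 days', '+93 days': 2038-03-25 22:05:00 → 2039-06-05 22:05:00.
`%m-%d` extracts the month-day: 06-05.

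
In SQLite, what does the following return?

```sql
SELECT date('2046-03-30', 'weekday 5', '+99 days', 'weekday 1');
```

`weekday 5` advances to the next Friday; 2046-03-30 is already a Friday, so it stays at 2046-03-30.
Applying '+99 days' to 2046-03-30: counting 99 days forward gives 2046-07-07.
`weekday 1` advances to the next Monday; 2046-07-07 is a Saturday, so it moves forward to 2046-07-09.

2046-07-09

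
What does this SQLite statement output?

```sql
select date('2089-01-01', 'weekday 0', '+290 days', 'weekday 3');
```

`weekday 0` advances to the next Sunday; 2089-01-01 is a Saturday, so it moves forward to 2089-01-02.
Applying '+290 days' to 2089-01-02: counting 290 days forward gives 2089-10-19.
`weekday 3` advances to the next Wednesday; 2089-10-19 is already a Wednesday, so it stays at 2089-10-19.

2089-10-19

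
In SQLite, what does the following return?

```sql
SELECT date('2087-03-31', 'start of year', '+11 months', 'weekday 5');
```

2087-12-05

`start of year` rewinds 2087-03-31 to 2087-01-01.
Adding +11 months to 2087-01-01 gives 2087-12-01.
`weekday 5` advances to the next Friday; 2087-12-01 is a Monday, so it moves forward to 2087-12-05.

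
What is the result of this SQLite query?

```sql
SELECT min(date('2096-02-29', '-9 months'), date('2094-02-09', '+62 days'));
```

date('2096-02-29', '-9 months') → 2095-05-29.
date('2094-02-09', '+62 days') → 2094-04-12.
Earlier of the two is 2094-04-12.

2094-04-12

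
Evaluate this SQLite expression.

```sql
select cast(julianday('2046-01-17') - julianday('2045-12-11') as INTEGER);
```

20 days remain in December 2045 after the 11th (31 − 11).
Then 17 days into January 2046.
Total: 20 + 17 = 37.

37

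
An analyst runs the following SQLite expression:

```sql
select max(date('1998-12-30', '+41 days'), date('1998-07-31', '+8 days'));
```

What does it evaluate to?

1999-02-09

date('1998-12-30', '+41 days') → 1999-02-09.
date('1998-07-31', '+8 days') → 1998-08-08.
Later of the two is 1999-02-09.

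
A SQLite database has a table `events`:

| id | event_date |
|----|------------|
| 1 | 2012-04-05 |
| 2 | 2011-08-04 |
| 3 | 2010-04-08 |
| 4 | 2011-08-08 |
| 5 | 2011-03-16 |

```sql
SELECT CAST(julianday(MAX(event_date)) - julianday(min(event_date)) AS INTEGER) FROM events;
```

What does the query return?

MIN = 2010-04-08, MAX = 2012-04-05.
22 days remain in April 2010 after the 8th (30 − 8).
Full months from May 2010 through March 2012 contribute their day counts.
Then 5 days into April 2012.
Total: 22 + 31 + 30 + 31 + 31 + 30 + 31 + 30 + 31 + 31 + 28 + 31 + 30 + 31 + 30 + 31 + 31 + 30 + 31 + 30 + 31 + 31 + 29 + 31 + 5 = 728.

728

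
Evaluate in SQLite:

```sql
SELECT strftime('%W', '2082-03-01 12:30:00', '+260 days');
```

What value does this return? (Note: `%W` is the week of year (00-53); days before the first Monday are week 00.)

First apply '+260 days': 2082-03-01 12:30:00 → 2082-11-16 12:30:00.
2082-11-16 is a Monday. SQLite's %W counts Mondays since the year started; the result is 46.

46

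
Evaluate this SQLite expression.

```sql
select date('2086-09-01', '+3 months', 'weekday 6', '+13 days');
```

2086-12-20

Adding +3 months to 2086-09-01 gives 2086-12-01.
`weekday 6` advances to the next Saturday; 2086-12-01 is a Sunday, so it moves forward to 2086-12-07.
Advancing 13 more days within December lands on 2086-12-20.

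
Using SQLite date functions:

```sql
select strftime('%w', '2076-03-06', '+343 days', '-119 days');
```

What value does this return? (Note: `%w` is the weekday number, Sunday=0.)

First apply '+343 days', '-119 days': 2076-03-06 → 2076-10-16.
2076-10-16 is a Friday; with Sunday=0 that is 5.

5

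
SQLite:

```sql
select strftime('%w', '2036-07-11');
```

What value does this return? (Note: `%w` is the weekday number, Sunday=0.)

5

2036-07-11 is a Friday; with Sunday=0 that is 5.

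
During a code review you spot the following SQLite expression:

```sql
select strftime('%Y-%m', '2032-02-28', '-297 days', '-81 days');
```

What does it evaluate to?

First apply '-297 days', '-81 days': 2032-02-28 → 2031-02-15.
`%Y-%m` extracts the year-month: 2031-02.

2031-02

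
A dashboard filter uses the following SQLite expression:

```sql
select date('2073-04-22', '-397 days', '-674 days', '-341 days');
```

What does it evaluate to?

Applying '-397 days' to 2073-04-22: counting 397 days back gives 2072-03-21.
Applying '-674 days' to 2072-03-21: counting 674 days back gives 2070-05-17.
Applying '-341 days' to 2070-05-17: counting 341 days back gives 2069-06-10.

2069-06-10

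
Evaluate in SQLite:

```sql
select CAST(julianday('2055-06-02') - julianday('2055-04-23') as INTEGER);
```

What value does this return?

40

7 days remain in April 2055 after the 23rd (30 − 23).
May 2055: 31 days.
Then 2 days into June 2055.
Total: 7 + 31 + 2 = 40.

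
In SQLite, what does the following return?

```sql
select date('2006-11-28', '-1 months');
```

2006-10-28

Adding -1 month to 2006-11-28 gives 2006-10-28.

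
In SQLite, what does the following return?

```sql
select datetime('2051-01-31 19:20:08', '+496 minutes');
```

2051-02-01 03:36:08

496 minutes = 8h 16m; +496 minutes from 2051-01-31 19:20:08 is 2051-02-01 03:36:08 (crosses midnight).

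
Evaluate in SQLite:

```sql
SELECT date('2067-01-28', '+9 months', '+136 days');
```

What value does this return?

2068-03-12

Adding +9 months to 2067-01-28 gives 2067-10-28.
Applying '+136 days' to 2067-10-28: counting 136 days forward gives 2068-03-12.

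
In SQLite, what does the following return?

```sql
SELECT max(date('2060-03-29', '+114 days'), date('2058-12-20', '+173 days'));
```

2060-07-21

date('2060-03-29', '+114 days') → 2060-07-21.
date('2058-12-20', '+173 days') → 2059-06-11.
Later of the two is 2060-07-21.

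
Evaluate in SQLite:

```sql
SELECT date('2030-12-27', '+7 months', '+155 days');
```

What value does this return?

Adding +7 months to 2030-12-27 gives 2031-07-27.
Applying '+155 days' to 2031-07-27: counting 155 days forward gives 2031-12-29.

2031-12-29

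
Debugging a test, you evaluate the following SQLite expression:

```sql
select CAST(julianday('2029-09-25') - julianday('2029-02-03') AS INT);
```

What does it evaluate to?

25 days remain in February 2029 after the 3rd (28 − 3).
Full months from March 2029 through August 2029 contribute their day counts.
Then 25 days into September 2029.
Total: 25 + 31 + 30 + 31 + 30 + 31 + 31 + 25 = 234.

234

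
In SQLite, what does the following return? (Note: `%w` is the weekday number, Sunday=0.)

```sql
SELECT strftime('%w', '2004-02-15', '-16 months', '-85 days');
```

1

First apply '-16 months', '-85 days': 2004-02-15 → 2002-07-22.
2002-07-22 is a Monday; with Sunday=0 that is 1.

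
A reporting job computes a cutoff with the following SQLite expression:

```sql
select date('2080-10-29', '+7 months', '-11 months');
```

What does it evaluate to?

Adding +7 months to 2080-10-29 gives 2081-05-29.
Adding -11 months to 2081-05-29 gives 2080-06-29.

2080-06-29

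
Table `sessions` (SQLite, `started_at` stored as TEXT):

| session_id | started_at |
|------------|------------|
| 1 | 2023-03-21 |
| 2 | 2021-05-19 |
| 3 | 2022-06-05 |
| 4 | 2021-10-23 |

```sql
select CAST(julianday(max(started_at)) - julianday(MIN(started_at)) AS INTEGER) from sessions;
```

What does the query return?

671

MIN = 2021-05-19, MAX = 2023-03-21.
12 days remain in May 2021 after the 19th (31 − 19).
Full months from June 2021 through February 2023 contribute their day counts.
Then 21 days into March 2023.
Total: 12 + 30 + 31 + 31 + 30 + 31 + 30 + 31 + 31 + 28 + 31 + 30 + 31 + 30 + 31 + 31 + 30 + 31 + 30 + 31 + 31 + 28 + 21 = 671.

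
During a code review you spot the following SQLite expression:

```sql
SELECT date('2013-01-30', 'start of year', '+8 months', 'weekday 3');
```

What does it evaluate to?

`start of year` rewinds 2013-01-30 to 2013-01-01.
Adding +8 months to 2013-01-01 gives 2013-09-01.
`weekday 3` advances to the next Wednesday; 2013-09-01 is a Sunday, so it moves forward to 2013-09-04.

2013-09-04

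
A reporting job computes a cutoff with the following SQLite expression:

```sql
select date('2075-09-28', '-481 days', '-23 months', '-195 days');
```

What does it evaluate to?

Applying '-481 days' to 2075-09-28: counting 481 days back gives 2074-06-04.
Adding -23 months to 2074-06-04 gives 2072-07-04.
Applying '-195 days' to 2072-07-04: counting 195 days back gives 2071-12-22.

2071-12-22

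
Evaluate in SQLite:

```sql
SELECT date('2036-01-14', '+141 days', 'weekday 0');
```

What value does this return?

Applying '+141 days' to 2036-01-14: counting 141 days forward gives 2036-06-03.
`weekday 0` advances to the next Sunday; 2036-06-03 is a Tuesday, so it moves forward to 2036-06-08.

2036-06-08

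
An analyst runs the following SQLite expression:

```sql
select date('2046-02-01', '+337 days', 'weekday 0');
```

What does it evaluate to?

2047-01-06

Applying '+337 days' to 2046-02-01: counting 337 days forward gives 2047-01-04.
`weekday 0` advances to the next Sunday; 2047-01-04 is a Friday, so it moves forward to 2047-01-06.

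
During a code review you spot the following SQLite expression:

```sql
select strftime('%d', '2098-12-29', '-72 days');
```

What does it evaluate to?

18

First apply '-72 days': 2098-12-29 → 2098-10-18.
`%d` extracts the 2-digit day of month: 18.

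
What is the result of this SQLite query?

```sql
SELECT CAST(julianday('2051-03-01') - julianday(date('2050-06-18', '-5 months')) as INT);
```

Adding -5 months to 2050-06-18 gives 2050-01-18.
13 days remain in January 2050 after the 18th (31 − 18).
Full months from February 2050 through February 2051 contribute their day counts.
Then 1 day into March 2051.
Total: 13 + 28 + 31 + 30 + 31 + 30 + 31 + 31 + 30 + 31 + 30 + 31 + 31 + 28 + 1 = 407.

407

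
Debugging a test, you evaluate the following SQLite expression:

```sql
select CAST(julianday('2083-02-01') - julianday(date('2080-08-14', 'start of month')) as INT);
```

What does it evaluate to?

914

`start of month` rewinds 2080-08-14 to 2080-08-01.
30 days remain in August 2080 after the 1st (31 − 1).
Full months from September 2080 through January 2083 contribute their day counts.
Then 1 day into February 2083.
Total: 30 + 30 + 31 + 30 + 31 + 31 + 28 + 31 + 30 + 31 + 30 + 31 + 31 + 30 + 31 + 30 + 31 + 31 + 28 + 31 + 30 + 31 + 30 + 31 + 31 + 30 + 31 + 30 + 31 + 31 + 1 = 914.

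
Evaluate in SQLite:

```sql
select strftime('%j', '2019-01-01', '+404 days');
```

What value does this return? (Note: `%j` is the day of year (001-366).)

First apply '+404 days': 2019-01-01 → 2020-02-09.
Day-of-year for 2020-02-09: days since 2020-01-01 inclusive = 40, zero-padded to 040.

040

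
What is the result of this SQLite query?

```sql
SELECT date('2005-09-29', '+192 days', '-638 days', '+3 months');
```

2004-10-10

Applying '+192 days' to 2005-09-29: counting 192 days forward gives 2006-04-09.
Applying '-638 days' to 2006-04-09: counting 638 days back gives 2004-07-10.
Adding +3 months to 2004-07-10 gives 2004-10-10.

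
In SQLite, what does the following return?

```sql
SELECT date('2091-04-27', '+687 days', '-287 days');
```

Applying '+687 days' to 2091-04-27: counting 687 days forward gives 2093-03-14.
Applying '-287 days' to 2093-03-14: counting 287 days back gives 2092-05-31.

2092-05-31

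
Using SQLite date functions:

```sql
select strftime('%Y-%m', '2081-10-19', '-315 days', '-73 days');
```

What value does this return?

2080-09

First apply '-315 days', '-73 days': 2081-10-19 → 2080-09-26.
`%Y-%m` extracts the year-month: 2080-09.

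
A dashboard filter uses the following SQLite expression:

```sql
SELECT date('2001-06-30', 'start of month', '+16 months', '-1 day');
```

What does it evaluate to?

`start of month` rewinds 2001-06-30 to 2001-06-01.
Adding +16 months to 2001-06-01 gives 2002-10-01.
Going back 1 day from 2002-10-01 reaches 2002-09-30 (last day of September, 30 days).

2002-09-30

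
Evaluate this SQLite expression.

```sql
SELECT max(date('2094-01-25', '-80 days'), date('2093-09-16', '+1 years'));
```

2094-09-16

date('2094-01-25', '-80 days') → 2093-11-06.
date('2093-09-16', '+1 years') → 2094-09-16.
Later of the two is 2094-09-16.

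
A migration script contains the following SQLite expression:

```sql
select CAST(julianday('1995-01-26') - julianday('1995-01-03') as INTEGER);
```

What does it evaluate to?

23

Both dates are in January 1995: 26 − 3 = 23.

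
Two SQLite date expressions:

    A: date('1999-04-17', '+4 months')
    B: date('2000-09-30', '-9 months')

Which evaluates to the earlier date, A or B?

A

A = 1999-08-17.
B = 1999-12-30.
A is earlier.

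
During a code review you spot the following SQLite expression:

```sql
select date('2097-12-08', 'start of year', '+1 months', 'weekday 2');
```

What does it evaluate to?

`start of year` rewinds 2097-12-08 to 2097-01-01.
Adding +1 month to 2097-01-01 gives 2097-02-01.
`weekday 2` advances to the next Tuesday; 2097-02-01 is a Friday, so it moves forward to 2097-02-05.

2097-02-05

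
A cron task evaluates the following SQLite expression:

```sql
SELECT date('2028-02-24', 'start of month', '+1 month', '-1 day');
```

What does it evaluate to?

`start of month` rewinds 2028-02-24 to 2028-02-01.
Adding +1 month to 2028-02-01 gives 2028-03-01.
Going back 1 day from 2028-03-01 reaches 2028-02-29 (last day of February, 29 days).

2028-02-29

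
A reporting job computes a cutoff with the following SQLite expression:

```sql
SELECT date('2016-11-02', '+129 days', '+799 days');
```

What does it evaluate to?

2019-05-19

Applying '+129 days' to 2016-11-02: counting 129 days forward gives 2017-03-11.
Applying '+799 days' to 2017-03-11: counting 799 days forward gives 2019-05-19.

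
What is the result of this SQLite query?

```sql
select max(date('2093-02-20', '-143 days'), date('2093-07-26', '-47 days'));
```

date('2093-02-20', '-143 days') → 2092-09-30.
date('2093-07-26', '-47 days') → 2093-06-09.
Later of the two is 2093-06-09.

2093-06-09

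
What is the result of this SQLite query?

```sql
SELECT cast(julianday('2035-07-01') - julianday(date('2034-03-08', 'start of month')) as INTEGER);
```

`start of month` rewinds 2034-03-08 to 2034-03-01.
30 days remain in March 2034 after the 1st (31 − 1).
Full months from April 2034 through June 2035 contribute their day counts.
Then 1 day into July 2035.
Total: 30 + 30 + 31 + 30 + 31 + 31 + 30 + 31 + 30 + 31 + 31 + 28 + 31 + 30 + 31 + 30 + 1 = 487.

487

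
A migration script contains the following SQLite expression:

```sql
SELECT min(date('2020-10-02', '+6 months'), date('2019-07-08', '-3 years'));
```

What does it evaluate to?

2016-07-08

date('2020-10-02', '+6 months') → 2021-04-02.
date('2019-07-08', '-3 years') → 2016-07-08.
Earlier of the two is 2016-07-08.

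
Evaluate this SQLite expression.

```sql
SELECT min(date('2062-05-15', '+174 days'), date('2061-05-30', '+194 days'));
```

2061-12-10

date('2062-05-15', '+174 days') → 2062-11-05.
date('2061-05-30', '+194 days') → 2061-12-10.
Earlier of the two is 2061-12-10.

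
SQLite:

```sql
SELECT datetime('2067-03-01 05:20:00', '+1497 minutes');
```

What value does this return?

1497 minutes = 24h 57m; +1497 minutes from 2067-03-01 05:20:00 is 2067-03-02 06:17:00 (crosses midnight).

2067-03-02 06:17:00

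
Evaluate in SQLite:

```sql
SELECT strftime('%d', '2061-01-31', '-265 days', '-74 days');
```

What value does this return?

First apply '-265 days', '-74 days': 2061-01-31 → 2060-02-27.
`%d` extracts the 2-digit day of month: 27.

27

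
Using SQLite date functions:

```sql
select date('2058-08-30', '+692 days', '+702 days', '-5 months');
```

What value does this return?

2062-01-24

Applying '+692 days' to 2058-08-30: counting 692 days forward gives 2060-07-22.
Applying '+702 days' to 2060-07-22: counting 702 days forward gives 2062-06-24.
Adding -5 months to 2062-06-24 gives 2062-01-24.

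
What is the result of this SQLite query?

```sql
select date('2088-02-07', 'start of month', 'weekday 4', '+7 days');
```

`start of month` rewinds 2088-02-07 to 2088-02-01.
`weekday 4` advances to the next Thursday; 2088-02-01 is a Sunday, so it moves forward to 2088-02-05.
Advancing 7 more days within February lands on 2088-02-12.

2088-02-12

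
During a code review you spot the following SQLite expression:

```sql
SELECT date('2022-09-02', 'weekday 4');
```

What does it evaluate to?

`weekday 4` advances to the next Thursday; 2022-09-02 is a Friday, so it moves forward to 2022-09-08.

2022-09-08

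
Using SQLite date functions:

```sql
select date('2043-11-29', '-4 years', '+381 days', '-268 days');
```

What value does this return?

Adding -4 years to 2043-11-29 gives 2039-11-29.
Applying '+381 days' to 2039-11-29: counting 381 days forward gives 2040-12-14.
Applying '-268 days' to 2040-12-14: counting 268 days back gives 2040-03-21.

2040-03-21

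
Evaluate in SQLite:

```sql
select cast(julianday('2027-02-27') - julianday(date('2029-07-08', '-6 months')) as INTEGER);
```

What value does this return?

-681

Adding -6 months to 2029-07-08 gives 2029-01-08.
1 day remains in February 2027 after the 27th (28 − 27).
Full months from March 2027 through December 2028 contribute their day counts.
Then 8 days into January 2029.
Total: 1 + 31 + 30 + 31 + 30 + 31 + 31 + 30 + 31 + 30 + 31 + 31 + 29 + 31 + 30 + 31 + 30 + 31 + 31 + 30 + 31 + 30 + 31 + 8 = 681.
The subtraction is earlier − later, so the result is −681 → -681.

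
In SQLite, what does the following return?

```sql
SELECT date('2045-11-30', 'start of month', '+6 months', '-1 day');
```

2046-04-30

`start of month` rewinds 2045-11-30 to 2045-11-01.
Adding +6 months to 2045-11-01 gives 2046-05-01.
Going back 1 day from 2046-05-01 reaches 2046-04-30 (last day of April, 30 days).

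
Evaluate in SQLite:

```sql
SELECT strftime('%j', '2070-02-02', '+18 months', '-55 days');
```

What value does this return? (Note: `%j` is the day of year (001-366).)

First apply '+18 months', '-55 days': 2070-02-02 → 2071-06-08.
Day-of-year for 2071-06-08: days since 2071-01-01 inclusive = 159, zero-padded to 159.

159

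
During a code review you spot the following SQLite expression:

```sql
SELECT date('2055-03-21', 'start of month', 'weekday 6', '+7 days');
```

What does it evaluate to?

`start of month` rewinds 2055-03-21 to 2055-03-01.
`weekday 6` advances to the next Saturday; 2055-03-01 is a Monday, so it moves forward to 2055-03-06.
Advancing 7 more days within March lands on 2055-03-13.

2055-03-13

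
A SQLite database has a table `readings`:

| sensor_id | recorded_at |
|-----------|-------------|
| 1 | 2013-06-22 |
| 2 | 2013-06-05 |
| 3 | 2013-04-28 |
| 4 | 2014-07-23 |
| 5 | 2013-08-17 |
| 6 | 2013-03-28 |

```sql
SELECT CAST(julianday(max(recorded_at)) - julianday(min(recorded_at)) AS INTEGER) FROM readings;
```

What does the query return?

482

MIN = 2013-03-28, MAX = 2014-07-23.
3 days remain in March 2013 after the 28th (31 − 28).
Full months from April 2013 through June 2014 contribute their day counts.
Then 23 days into July 2014.
Total: 3 + 30 + 31 + 30 + 31 + 31 + 30 + 31 + 30 + 31 + 31 + 28 + 31 + 30 + 31 + 30 + 23 = 482.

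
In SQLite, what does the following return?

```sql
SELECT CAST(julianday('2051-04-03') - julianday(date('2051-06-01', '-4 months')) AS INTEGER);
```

Adding -4 months to 2051-06-01 gives 2051-02-01.
27 days remain in February 2051 after the 1st (28 − 1).
March 2051: 31 days.
Then 3 days into April 2051.
Total: 27 + 31 + 3 = 61.

61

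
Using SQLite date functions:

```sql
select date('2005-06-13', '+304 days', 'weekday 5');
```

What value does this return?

Applying '+304 days' to 2005-06-13: counting 304 days forward gives 2006-04-13.
`weekday 5` advances to the next Friday; 2006-04-13 is a Thursday, so it moves forward to 2006-04-14.

2006-04-14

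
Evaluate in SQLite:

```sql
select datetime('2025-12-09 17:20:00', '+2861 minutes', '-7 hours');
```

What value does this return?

2861 minutes = 47h 41m; +2861 minutes from 2025-12-09 17:20:00 is 2025-12-11 17:01:00 (crosses midnight).
-7 hours from 2025-12-11 17:01:00 is 2025-12-11 10:01:00.

2025-12-11 10:01:00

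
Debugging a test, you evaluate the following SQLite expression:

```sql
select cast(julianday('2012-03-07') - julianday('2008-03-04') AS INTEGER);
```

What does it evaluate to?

1464

27 days remain in March 2008 after the 4th (31 − 4).
Full months from April 2008 through February 2012 contribute their day counts.
Then 7 days into March 2012.
Total: 27 + 30 + 31 + 30 + 31 + 31 + 30 + 31 + 30 + 31 + 31 + 28 + 31 + 30 + 31 + 30 + 31 + 31 + 30 + 31 + 30 + 31 + 31 + 28 + 31 + 30 + 31 + 30 + 31 + 31 + 30 + 31 + 30 + 31 + 31 + 28 + 31 + 30 + 31 + 30 + 31 + 31 + 30 + 31 + 30 + 31 + 31 + 29 + 7 = 1464.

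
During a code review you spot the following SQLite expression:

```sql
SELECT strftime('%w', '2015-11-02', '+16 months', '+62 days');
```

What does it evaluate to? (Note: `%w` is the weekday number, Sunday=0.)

3

First apply '+16 months', '+62 days': 2015-11-02 → 2017-05-03.
2017-05-03 is a Wednesday; with Sunday=0 that is 3.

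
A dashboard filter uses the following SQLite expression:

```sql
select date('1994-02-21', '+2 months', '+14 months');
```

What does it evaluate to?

Adding +2 months to 1994-02-21 gives 1994-04-21.
Adding +14 months to 1994-04-21 gives 1995-06-21.

1995-06-21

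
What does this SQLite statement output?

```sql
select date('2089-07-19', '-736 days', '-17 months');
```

2086-02-14

Applying '-736 days' to 2089-07-19: counting 736 days back gives 2087-07-14.
Adding -17 months to 2087-07-14 gives 2086-02-14.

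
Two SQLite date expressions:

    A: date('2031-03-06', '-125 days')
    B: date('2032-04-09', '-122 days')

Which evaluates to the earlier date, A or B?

A

A = 2030-11-01.
B = 2031-12-09.
A is earlier.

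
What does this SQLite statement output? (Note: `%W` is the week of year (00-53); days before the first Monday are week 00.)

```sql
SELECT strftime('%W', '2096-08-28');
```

35

2096-08-28 is a Tuesday. SQLite's %W counts Mondays since the year started; the result is 35.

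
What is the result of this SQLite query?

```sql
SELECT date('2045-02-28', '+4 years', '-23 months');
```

Adding +4 years to 2045-02-28 gives 2049-02-28.
Adding -23 months to 2049-02-28 gives 2047-03-28.

2047-03-28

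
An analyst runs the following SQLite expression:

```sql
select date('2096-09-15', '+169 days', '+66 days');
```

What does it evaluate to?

Applying '+169 days' to 2096-09-15: counting 169 days forward gives 2097-03-03.
Applying '+66 days' to 2097-03-03: counting 66 days forward gives 2097-05-08.

2097-05-08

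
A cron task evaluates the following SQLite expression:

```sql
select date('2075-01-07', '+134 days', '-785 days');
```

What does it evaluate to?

Applying '+134 days' to 2075-01-07: counting 134 days forward gives 2075-05-21.
Applying '-785 days' to 2075-05-21: counting 785 days back gives 2073-03-27.

2073-03-27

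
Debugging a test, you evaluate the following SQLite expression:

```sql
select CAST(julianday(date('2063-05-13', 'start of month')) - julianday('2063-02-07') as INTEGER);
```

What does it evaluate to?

`start of month` rewinds 2063-05-13 to 2063-05-01.
21 days remain in February 2063 after the 7th (28 − 7).
March 2063: 31 days.
April 2063: 30 days.
Then 1 day into May 2063.
Total: 21 + 31 + 30 + 1 = 83.

83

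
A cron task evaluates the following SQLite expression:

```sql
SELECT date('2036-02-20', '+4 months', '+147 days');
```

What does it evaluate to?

Adding +4 months to 2036-02-20 gives 2036-06-20.
Applying '+147 days' to 2036-06-20: counting 147 days forward gives 2036-11-14.

2036-11-14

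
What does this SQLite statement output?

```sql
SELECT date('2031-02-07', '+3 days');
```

2031-02-10

Advancing 3 more days within February lands on 2031-02-10.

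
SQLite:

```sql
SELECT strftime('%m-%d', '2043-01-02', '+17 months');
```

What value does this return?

First apply '+17 months': 2043-01-02 → 2044-06-02.
`%m-%d` extracts the month-day: 06-02.

06-02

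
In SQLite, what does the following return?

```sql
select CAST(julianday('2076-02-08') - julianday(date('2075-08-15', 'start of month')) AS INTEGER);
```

191

`start of month` rewinds 2075-08-15 to 2075-08-01.
30 days remain in August 2075 after the 1st (31 − 1).
September 2075: 30 days.
October 2075: 31 days.
November 2075: 30 days.
December 2075: 31 days.
January 2076: 31 days.
Then 8 days into February 2076.
Total: 30 + 30 + 31 + 30 + 31 + 31 + 8 = 191.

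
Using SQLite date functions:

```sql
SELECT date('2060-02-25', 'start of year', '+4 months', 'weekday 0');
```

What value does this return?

`start of year` rewinds 2060-02-25 to 2060-01-01.
Adding +4 months to 2060-01-01 gives 2060-05-01.
`weekday 0` advances to the next Sunday; 2060-05-01 is a Saturday, so it moves forward to 2060-05-02.

2060-05-02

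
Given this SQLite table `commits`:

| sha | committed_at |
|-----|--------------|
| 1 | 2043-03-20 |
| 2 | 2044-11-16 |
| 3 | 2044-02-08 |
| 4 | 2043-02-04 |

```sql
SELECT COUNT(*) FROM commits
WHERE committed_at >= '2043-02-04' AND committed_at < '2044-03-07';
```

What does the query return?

3

Rows in [2043-02-04, 2044-03-07): 2043-03-20, 2044-02-08, 2043-02-04 → 3 rows.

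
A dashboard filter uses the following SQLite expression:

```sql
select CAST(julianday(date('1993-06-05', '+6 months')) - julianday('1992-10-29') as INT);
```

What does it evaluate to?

Adding +6 months to 1993-06-05 gives 1993-12-05.
2 days remain in October 1992 after the 29th (31 − 29).
Full months from November 1992 through November 1993 contribute their day counts.
Then 5 days into December 1993.
Total: 2 + 30 + 31 + 31 + 28 + 31 + 30 + 31 + 30 + 31 + 31 + 30 + 31 + 30 + 5 = 402.

402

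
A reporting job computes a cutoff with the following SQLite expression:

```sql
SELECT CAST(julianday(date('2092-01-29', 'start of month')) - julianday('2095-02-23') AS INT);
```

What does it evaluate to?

`start of month` rewinds 2092-01-29 to 2092-01-01.
30 days remain in January 2092 after the 1st (31 − 1).
Full months from February 2092 through January 2095 contribute their day counts.
Then 23 days into February 2095.
Total: 30 + 29 + 31 + 30 + 31 + 30 + 31 + 31 + 30 + 31 + 30 + 31 + 31 + 28 + 31 + 30 + 31 + 30 + 31 + 31 + 30 + 31 + 30 + 31 + 31 + 28 + 31 + 30 + 31 + 30 + 31 + 31 + 30 + 31 + 30 + 31 + 31 + 23 = 1149.
The subtraction is earlier − later, so the result is −1149 → -1149.

-1149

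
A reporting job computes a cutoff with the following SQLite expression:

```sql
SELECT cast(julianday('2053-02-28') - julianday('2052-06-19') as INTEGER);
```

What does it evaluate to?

254

11 days remain in June 2052 after the 19th (30 − 19).
Full months from July 2052 through January 2053 contribute their day counts.
Then 28 days into February 2053.
Total: 11 + 31 + 31 + 30 + 31 + 30 + 31 + 31 + 28 = 254.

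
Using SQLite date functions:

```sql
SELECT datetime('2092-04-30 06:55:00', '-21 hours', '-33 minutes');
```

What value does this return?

2092-04-29 09:22:00

-21 hours from 2092-04-30 06:55:00 is 2092-04-29 09:55:00 (crosses midnight).
-33 minutes from 2092-04-29 09:55:00 is 2092-04-29 09:22:00.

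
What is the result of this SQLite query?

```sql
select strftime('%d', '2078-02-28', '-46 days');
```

13

First apply '-46 days': 2078-02-28 → 2078-01-13.
`%d` extracts the 2-digit day of month: 13.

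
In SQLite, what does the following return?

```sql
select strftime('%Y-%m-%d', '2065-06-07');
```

`%Y-%m-%d` extracts the ISO date: 2065-06-07.

2065-06-07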